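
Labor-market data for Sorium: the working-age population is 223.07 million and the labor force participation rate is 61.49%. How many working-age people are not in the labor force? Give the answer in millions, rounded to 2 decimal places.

Share not in the labor force = 1 − 0.6149 = 0.3851.
Not in labor force = 0.3851 × 223.07 ≈ 85.90 million.

About 85.90 million are not in the labor force.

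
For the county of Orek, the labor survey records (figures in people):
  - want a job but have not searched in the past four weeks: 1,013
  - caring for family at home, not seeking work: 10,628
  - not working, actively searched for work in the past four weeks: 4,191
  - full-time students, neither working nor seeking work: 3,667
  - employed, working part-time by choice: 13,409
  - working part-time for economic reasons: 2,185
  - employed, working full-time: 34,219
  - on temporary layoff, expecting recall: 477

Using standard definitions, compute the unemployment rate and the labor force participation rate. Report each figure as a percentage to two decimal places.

Employed = 13,409 + 2,185 + 34,219 = 49,813 (anyone who worked, including part-time for economic reasons, counts as employed).
Unemployed = 4,191 + 477 = 4,668 (jobless and actively searching, or on temporary layoff).
Labor force = 49,813 + 4,668 = 54,481.
Not in labor force = 1,013 + 10,628 + 3,667 = 15,308 (those not working and not actively searching are outside the labor force — including those who want a job but have given up searching).
Civilian working-age population = 54,481 + 15,308 = 69,789.
Unemployment rate = 4,668 / 54,481 = 8.57%.
Labor force participation rate = 54,481 / 69,789 = 78.07%.

Unemployment rate ≈ 8.57%; labor force participation rate ≈ 78.07%.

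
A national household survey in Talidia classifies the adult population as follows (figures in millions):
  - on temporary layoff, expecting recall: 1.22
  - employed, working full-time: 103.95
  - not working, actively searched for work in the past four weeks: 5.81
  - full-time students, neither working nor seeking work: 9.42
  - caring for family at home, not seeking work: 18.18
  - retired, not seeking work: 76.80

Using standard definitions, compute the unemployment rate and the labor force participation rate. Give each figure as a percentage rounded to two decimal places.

Unemployment rate ≈ 6.33%; labor force participation rate ≈ 51.53%.

Employed = 103.95 million.
Unemployed = 1.22 + 5.81 = 7.03 million (jobless and actively searching, or on temporary layoff).
Labor force = 103.95 + 7.03 = 110.98 million.
Not in labor force = 9.42 + 18.18 + 76.80 = 104.40 million (those not working and not actively searching are outside the labor force).
Civilian working-age population = 110.98 + 104.40 = 215.38 million.
Unemployment rate = 7.03 / 110.98 = 6.33%.
Labor force participation rate = 110.98 / 215.38 = 51.53%.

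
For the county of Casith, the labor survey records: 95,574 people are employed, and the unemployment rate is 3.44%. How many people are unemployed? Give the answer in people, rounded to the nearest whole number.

About 3,405 are unemployed.

Let U be the number unemployed. The labor force is E + U, and U/(E+U) = 0.0344.
So U = 0.0344 × 95,574 / (1 − 0.0344) = 3287.75 / 0.9656 ≈ 3,405.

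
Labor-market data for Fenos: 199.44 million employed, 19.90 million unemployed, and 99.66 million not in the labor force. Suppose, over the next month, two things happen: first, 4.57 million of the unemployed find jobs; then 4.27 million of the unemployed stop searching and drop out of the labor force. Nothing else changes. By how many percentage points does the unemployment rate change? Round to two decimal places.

Initially, labor force = 199.44 + 19.90 = 219.34 million, so u = 19.90/219.34 = 9.07%.
After the first change, unemployed falls and employed rises by 4.57; labor force unchanged → E = 204.01, U = 15.33, labor force = 219.34 million.
After the second change, unemployed and labor force both fall by 4.27 → E = 204.01, U = 11.06, labor force = 215.07 million.
New unemployment rate = 11.06 / 215.07 = 5.14%.
Change = 5.14% − 9.07% = −3.93 percentage points.

The unemployment rate changes by −3.93 percentage points.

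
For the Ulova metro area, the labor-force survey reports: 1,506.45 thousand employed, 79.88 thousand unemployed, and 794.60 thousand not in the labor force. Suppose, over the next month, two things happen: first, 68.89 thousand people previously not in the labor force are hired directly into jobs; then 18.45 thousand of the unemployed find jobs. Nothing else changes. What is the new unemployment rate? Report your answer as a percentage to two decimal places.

New unemployment rate ≈ 3.71%.

Initially, labor force = 1,506.45 + 79.88 = 1,586.33 thousand, so u = 79.88/1,586.33 = 5.04%.
After the first change, employed and labor force both rise by 68.89; unemployed unchanged → E = 1,575.34, U = 79.88, labor force = 1,655.22 thousand.
After the second change, unemployed falls and employed rises by 18.45; labor force unchanged → E = 1,593.79, U = 61.43, labor force = 1,655.22 thousand.
New unemployment rate = 61.43 / 1,655.22 = 3.71%.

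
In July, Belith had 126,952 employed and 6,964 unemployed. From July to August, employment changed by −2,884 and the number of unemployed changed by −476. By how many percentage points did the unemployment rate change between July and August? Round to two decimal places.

The unemployment rate changed by −0.23 percentage points.

July: labor force = 126,952 + 6,964 = 133,916; u = 6,964/133,916 = 5.20%.
August: labor force = 124,068 + 6,488 = 130,556; u = 6,488/130,556 = 4.97%.
Change = 4.97% − 5.20% = −0.23 pp.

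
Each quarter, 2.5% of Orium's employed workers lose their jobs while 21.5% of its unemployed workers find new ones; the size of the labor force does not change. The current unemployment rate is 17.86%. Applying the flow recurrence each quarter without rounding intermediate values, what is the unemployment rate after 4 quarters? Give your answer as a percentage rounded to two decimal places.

Unemployment rate after four quarters ≈ 12.90%.

With a fixed labor force, u_{t+1} = u_t + s·(1−u_t) − f·u_t = u_t·(1−s−f) + s.
Here 1−s−f = 0.760 and s = 0.025.
u_1 = 0.178600 × 0.760 + 0.025 = 0.160736.
u_2 = 0.160736 × 0.760 + 0.025 = 0.147159.
u_3 = 0.147159 × 0.760 + 0.025 = 0.136841.
u_4 = 0.136841 × 0.760 + 0.025 = 0.128999.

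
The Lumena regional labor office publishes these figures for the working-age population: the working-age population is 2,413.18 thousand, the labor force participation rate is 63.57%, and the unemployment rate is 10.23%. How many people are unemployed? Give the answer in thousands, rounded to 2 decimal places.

About 156.93 thousand are unemployed.

Labor force = 0.6357 × 2,413.18 = 1,534.06 thousand.
Unemployed = 0.1023 × 1,534.06 ≈ 156.93 thousand.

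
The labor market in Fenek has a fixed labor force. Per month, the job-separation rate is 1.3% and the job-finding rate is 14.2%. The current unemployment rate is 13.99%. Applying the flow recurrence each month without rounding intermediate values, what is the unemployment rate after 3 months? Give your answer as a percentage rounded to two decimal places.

Unemployment rate after three months ≈ 11.77%.

With a fixed labor force, u_{t+1} = u_t + s·(1−u_t) − f·u_t = u_t·(1−s−f) + s.
Here 1−s−f = 0.845 and s = 0.013.
u_1 = 0.139900 × 0.845 + 0.013 = 0.131215.
u_2 = 0.131215 × 0.845 + 0.013 = 0.123877.
u_3 = 0.123877 × 0.845 + 0.013 = 0.117676.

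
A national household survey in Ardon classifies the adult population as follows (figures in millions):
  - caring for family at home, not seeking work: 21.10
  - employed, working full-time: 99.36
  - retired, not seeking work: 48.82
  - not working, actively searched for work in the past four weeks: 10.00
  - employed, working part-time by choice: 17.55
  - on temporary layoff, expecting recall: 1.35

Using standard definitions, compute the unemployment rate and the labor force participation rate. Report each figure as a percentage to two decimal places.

Unemployment rate ≈ 8.85%; labor force participation rate ≈ 64.72%.

Employed = 99.36 + 17.55 = 116.91 million.
Unemployed = 10.00 + 1.35 = 11.35 million (jobless and actively searching, or on temporary layoff).
Labor force = 116.91 + 11.35 = 128.26 million.
Not in labor force = 21.10 + 48.82 = 69.92 million (those not working and not actively searching are outside the labor force).
Civilian working-age population = 128.26 + 69.92 = 198.18 million.
Unemployment rate = 11.35 / 128.26 = 8.85%.
Labor force participation rate = 128.26 / 198.18 = 64.72%.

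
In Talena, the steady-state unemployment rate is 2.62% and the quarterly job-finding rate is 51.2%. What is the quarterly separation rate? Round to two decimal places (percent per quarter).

Separation rate ≈ 1.38% per quarter.

From u* = s/(s+f): s = u·f/(1−u).
s = 0.0262 × 51.2 / (1 − 0.0262) = 1.3414 / 0.9738 ≈ 1.38% per quarter.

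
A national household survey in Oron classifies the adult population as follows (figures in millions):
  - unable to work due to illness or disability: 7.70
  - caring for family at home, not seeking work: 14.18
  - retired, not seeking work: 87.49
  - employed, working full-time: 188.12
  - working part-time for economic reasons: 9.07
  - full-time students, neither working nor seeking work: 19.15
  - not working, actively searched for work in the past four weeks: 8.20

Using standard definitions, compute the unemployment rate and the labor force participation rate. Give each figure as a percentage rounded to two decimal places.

Unemployment rate ≈ 3.99%; labor force participation rate ≈ 61.51%.

Employed = 188.12 + 9.07 = 197.19 million (anyone who worked, including part-time for economic reasons, counts as employed).
Unemployed = 8.20 million.
Labor force = 197.19 + 8.20 = 205.39 million.
Not in labor force = 7.70 + 14.18 + 87.49 + 19.15 = 128.52 million (those not working and not actively searching are outside the labor force).
Civilian working-age population = 205.39 + 128.52 = 333.91 million.
Unemployment rate = 8.20 / 205.39 = 3.99%.
Labor force participation rate = 205.39 / 333.91 = 61.51%.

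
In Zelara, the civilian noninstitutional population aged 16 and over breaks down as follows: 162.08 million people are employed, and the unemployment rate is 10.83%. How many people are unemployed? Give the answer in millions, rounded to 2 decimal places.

About 19.69 million are unemployed.

Let U be the number unemployed. The labor force is E + U, and U/(E+U) = 0.1083.
So U = 0.1083 × 162.08 / (1 − 0.1083) = 17.5533 / 0.8917 ≈ 19.69 million.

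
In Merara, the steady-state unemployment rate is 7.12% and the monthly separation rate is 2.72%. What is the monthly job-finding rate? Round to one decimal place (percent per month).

From u* = s/(s+f): f = s·(1−u)/u.
f = 2.72 × (1 − 0.0712) / 0.0712 = 2.5263 / 0.0712 ≈ 35.5% per month.

Job-finding rate ≈ 35.5% per month.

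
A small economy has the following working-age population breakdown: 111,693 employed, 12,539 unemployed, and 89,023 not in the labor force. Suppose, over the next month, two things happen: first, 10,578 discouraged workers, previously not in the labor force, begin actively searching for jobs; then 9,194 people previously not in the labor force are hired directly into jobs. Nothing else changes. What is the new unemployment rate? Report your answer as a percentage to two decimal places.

New unemployment rate ≈ 16.05%.

Initially, labor force = 111,693 + 12,539 = 124,232, so u = 12,539/124,232 = 10.09%.
After the first change, unemployed and labor force both rise by 10,578 → E = 111,693, U = 23,117, labor force = 134,810.
After the second change, employed and labor force both rise by 9,194; unemployed unchanged → E = 120,887, U = 23,117, labor force = 144,004.
New unemployment rate = 23,117 / 144,004 = 16.05%.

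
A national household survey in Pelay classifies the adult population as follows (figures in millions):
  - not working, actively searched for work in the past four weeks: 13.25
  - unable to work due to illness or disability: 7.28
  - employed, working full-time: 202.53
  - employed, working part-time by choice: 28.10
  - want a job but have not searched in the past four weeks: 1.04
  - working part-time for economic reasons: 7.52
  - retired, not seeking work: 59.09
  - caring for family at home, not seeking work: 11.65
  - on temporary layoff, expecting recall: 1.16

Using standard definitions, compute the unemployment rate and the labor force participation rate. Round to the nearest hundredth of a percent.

Unemployment rate ≈ 5.71%; labor force participation rate ≈ 76.16%.

Employed = 202.53 + 28.10 + 7.52 = 238.15 million (anyone who worked, including part-time for economic reasons, counts as employed).
Unemployed = 13.25 + 1.16 = 14.41 million (jobless and actively searching, or on temporary layoff).
Labor force = 238.15 + 14.41 = 252.56 million.
Not in labor force = 7.28 + 1.04 + 59.09 + 11.65 = 79.06 million (those not working and not actively searching are outside the labor force — including those who want a job but have given up searching).
Civilian working-age population = 252.56 + 79.06 = 331.62 million.
Unemployment rate = 14.41 / 252.56 = 5.71%.
Labor force participation rate = 252.56 / 331.62 = 76.16%.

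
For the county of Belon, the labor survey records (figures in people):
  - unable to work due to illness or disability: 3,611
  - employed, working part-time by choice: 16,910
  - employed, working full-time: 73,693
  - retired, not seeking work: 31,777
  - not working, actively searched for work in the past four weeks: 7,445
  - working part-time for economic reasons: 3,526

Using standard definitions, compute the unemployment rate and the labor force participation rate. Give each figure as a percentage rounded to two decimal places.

Employed = 16,910 + 73,693 + 3,526 = 94,129 (anyone who worked, including part-time for economic reasons, counts as employed).
Unemployed = 7,445.
Labor force = 94,129 + 7,445 = 101,574.
Not in labor force = 3,611 + 31,777 = 35,388 (those not working and not actively searching are outside the labor force).
Civilian working-age population = 101,574 + 35,388 = 136,962.
Unemployment rate = 7,445 / 101,574 = 7.33%.
Labor force participation rate = 101,574 / 136,962 = 74.16%.

Unemployment rate ≈ 7.33%; labor force participation rate ≈ 74.16%.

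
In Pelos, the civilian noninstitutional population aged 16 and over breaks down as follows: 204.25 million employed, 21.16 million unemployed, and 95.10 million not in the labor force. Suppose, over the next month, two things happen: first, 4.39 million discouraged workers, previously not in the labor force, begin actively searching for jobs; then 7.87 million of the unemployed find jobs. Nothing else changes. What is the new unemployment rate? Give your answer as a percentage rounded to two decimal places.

Initially, labor force = 204.25 + 21.16 = 225.41 million, so u = 21.16/225.41 = 9.39%.
After the first change, unemployed and labor force both rise by 4.39 → E = 204.25, U = 25.55, labor force = 229.80 million.
After the second change, unemployed falls and employed rises by 7.87; labor force unchanged → E = 212.12, U = 17.68, labor force = 229.80 million.
New unemployment rate = 17.68 / 229.80 = 7.69%.

New unemployment rate ≈ 7.69%.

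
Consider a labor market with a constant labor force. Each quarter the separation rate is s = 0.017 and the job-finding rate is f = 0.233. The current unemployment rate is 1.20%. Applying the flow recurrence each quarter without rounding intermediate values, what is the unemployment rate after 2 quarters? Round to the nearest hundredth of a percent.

Unemployment rate after two quarters ≈ 3.65%.

With a fixed labor force, u_{t+1} = u_t + s·(1−u_t) − f·u_t = u_t·(1−s−f) + s.
Here 1−s−f = 0.750 and s = 0.017.
u_1 = 0.012000 × 0.750 + 0.017 = 0.026000.
u_2 = 0.026000 × 0.750 + 0.017 = 0.036500.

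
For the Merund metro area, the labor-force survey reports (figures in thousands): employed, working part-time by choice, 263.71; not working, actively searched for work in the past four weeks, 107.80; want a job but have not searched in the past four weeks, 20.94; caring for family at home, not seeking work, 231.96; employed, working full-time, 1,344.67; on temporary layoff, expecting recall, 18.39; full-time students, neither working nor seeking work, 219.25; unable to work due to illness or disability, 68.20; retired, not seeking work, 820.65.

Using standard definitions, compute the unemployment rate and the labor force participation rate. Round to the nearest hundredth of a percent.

Unemployment rate ≈ 7.28%; labor force participation rate ≈ 56.03%.

Employed = 263.71 + 1,344.67 = 1,608.38 thousand.
Unemployed = 107.80 + 18.39 = 126.19 thousand (jobless and actively searching, or on temporary layoff).
Labor force = 1,608.38 + 126.19 = 1,734.57 thousand.
Not in labor force = 20.94 + 231.96 + 219.25 + 68.20 + 820.65 = 1,361.00 thousand (those not working and not actively searching are outside the labor force — including those who want a job but have given up searching).
Civilian working-age population = 1,734.57 + 1,361.00 = 3,095.57 thousand.
Unemployment rate = 126.19 / 1,734.57 = 7.28%.
Labor force participation rate = 1,734.57 / 3,095.57 = 56.03%.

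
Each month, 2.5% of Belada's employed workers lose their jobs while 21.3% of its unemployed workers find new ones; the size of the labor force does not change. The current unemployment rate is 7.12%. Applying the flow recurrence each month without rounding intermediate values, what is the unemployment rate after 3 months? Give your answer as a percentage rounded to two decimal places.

Unemployment rate after three months ≈ 9.01%.

With a fixed labor force, u_{t+1} = u_t + s·(1−u_t) − f·u_t = u_t·(1−s−f) + s.
Here 1−s−f = 0.762 and s = 0.025.
u_1 = 0.071200 × 0.762 + 0.025 = 0.079254.
u_2 = 0.079254 × 0.762 + 0.025 = 0.085392.
u_3 = 0.085392 × 0.762 + 0.025 = 0.090069.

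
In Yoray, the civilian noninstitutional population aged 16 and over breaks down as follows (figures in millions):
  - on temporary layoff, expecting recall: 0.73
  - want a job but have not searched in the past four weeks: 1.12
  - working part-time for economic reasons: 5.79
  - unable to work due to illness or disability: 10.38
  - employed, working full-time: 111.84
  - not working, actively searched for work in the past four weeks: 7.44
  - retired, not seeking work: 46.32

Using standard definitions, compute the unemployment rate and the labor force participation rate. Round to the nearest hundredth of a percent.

Unemployment rate ≈ 6.49%; labor force participation rate ≈ 68.51%.

Employed = 5.79 + 111.84 = 117.63 million (anyone who worked, including part-time for economic reasons, counts as employed).
Unemployed = 0.73 + 7.44 = 8.17 million (jobless and actively searching, or on temporary layoff).
Labor force = 117.63 + 8.17 = 125.80 million.
Not in labor force = 1.12 + 10.38 + 46.32 = 57.82 million (those not working and not actively searching are outside the labor force — including those who want a job but have given up searching).
Civilian working-age population = 125.80 + 57.82 = 183.62 million.
Unemployment rate = 8.17 / 125.80 = 6.49%.
Labor force participation rate = 125.80 / 183.62 = 68.51%.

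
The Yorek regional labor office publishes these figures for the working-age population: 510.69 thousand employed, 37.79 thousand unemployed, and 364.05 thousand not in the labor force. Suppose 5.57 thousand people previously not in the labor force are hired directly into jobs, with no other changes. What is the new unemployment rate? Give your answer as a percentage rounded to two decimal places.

New unemployment rate ≈ 6.82%.

Initially, labor force = 510.69 + 37.79 = 548.48 thousand, so u = 37.79/548.48 = 6.89%.
After the change, employed and labor force both rise by 5.57; unemployed unchanged → E = 516.26, U = 37.79, labor force = 554.05 thousand.
New unemployment rate = 37.79 / 554.05 = 6.82%.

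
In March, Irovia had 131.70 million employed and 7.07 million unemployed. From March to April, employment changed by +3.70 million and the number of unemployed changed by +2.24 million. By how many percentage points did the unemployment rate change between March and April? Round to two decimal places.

The unemployment rate changed by +1.34 percentage points.

March: labor force = 131.70 + 7.07 = 138.77; u = 7.07/138.77 = 5.09%.
April: labor force = 135.40 + 9.31 = 144.71; u = 9.31/144.71 = 6.43%.
Change = 6.43% − 5.09% = +1.34 pp.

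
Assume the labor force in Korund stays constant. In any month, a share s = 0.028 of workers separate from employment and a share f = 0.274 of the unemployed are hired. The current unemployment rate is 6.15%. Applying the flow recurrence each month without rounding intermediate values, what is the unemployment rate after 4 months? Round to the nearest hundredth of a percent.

With a fixed labor force, u_{t+1} = u_t + s·(1−u_t) − f·u_t = u_t·(1−s−f) + s.
Here 1−s−f = 0.698 and s = 0.028.
u_1 = 0.061500 × 0.698 + 0.028 = 0.070927.
u_2 = 0.070927 × 0.698 + 0.028 = 0.077507.
u_3 = 0.077507 × 0.698 + 0.028 = 0.082100.
u_4 = 0.082100 × 0.698 + 0.028 = 0.085306.

Unemployment rate after four months ≈ 8.53%.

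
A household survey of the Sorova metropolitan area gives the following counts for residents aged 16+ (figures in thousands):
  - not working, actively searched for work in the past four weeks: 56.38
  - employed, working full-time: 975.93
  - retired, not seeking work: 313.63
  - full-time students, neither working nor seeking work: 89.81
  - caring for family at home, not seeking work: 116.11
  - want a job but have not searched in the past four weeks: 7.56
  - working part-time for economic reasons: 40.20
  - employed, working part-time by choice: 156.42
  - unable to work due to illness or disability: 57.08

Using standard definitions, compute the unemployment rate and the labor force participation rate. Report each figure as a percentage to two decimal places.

Employed = 975.93 + 40.20 + 156.42 = 1,172.55 thousand (anyone who worked, including part-time for economic reasons, counts as employed).
Unemployed = 56.38 thousand.
Labor force = 1,172.55 + 56.38 = 1,228.93 thousand.
Not in labor force = 313.63 + 89.81 + 116.11 + 7.56 + 57.08 = 584.19 thousand (those not working and not actively searching are outside the labor force — including those who want a job but have given up searching).
Civilian working-age population = 1,228.93 + 584.19 = 1,813.12 thousand.
Unemployment rate = 56.38 / 1,228.93 = 4.59%.
Labor force participation rate = 1,228.93 / 1,813.12 = 67.78%.

Unemployment rate ≈ 4.59%; labor force participation rate ≈ 67.78%.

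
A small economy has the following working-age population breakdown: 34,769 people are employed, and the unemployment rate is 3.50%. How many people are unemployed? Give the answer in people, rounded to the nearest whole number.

Let U be the number unemployed. The labor force is E + U, and U/(E+U) = 0.0350.
So U = 0.0350 × 34,769 / (1 − 0.0350) = 1216.92 / 0.9650 ≈ 1,261.

About 1,261 are unemployed.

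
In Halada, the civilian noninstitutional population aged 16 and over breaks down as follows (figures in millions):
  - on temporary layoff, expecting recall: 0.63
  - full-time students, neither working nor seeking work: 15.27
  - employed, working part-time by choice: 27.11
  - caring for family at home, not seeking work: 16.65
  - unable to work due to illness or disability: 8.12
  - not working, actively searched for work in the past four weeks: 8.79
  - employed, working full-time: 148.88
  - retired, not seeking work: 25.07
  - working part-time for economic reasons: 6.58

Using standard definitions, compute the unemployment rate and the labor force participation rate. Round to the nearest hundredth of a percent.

Employed = 27.11 + 148.88 + 6.58 = 182.57 million (anyone who worked, including part-time for economic reasons, counts as employed).
Unemployed = 0.63 + 8.79 = 9.42 million (jobless and actively searching, or on temporary layoff).
Labor force = 182.57 + 9.42 = 191.99 million.
Not in labor force = 15.27 + 16.65 + 8.12 + 25.07 = 65.11 million (those not working and not actively searching are outside the labor force).
Civilian working-age population = 191.99 + 65.11 = 257.10 million.
Unemployment rate = 9.42 / 191.99 = 4.91%.
Labor force participation rate = 191.99 / 257.10 = 74.68%.

Unemployment rate ≈ 4.91%; labor force participation rate ≈ 74.68%.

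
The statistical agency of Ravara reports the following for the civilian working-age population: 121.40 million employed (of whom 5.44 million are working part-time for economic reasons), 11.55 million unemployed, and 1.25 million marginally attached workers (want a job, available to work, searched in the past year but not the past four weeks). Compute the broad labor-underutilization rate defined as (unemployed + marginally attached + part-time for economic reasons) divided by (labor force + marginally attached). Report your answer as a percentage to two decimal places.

Labor force = 121.40 + 11.55 = 132.95 million.
Numerator = 11.55 + 1.25 + 5.44 = 18.24 million.
Denominator = 132.95 + 1.25 = 134.20 million.
Broad rate = 18.24 / 134.20 = 13.59%.

Broad underutilization rate ≈ 13.59%.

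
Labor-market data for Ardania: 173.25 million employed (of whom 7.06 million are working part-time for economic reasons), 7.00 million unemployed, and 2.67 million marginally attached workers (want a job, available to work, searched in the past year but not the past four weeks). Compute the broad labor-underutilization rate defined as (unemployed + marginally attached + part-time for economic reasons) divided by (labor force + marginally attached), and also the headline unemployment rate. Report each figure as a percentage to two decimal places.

Broad underutilization rate ≈ 9.15%; headline unemployment rate ≈ 3.88%.

Labor force = 173.25 + 7.00 = 180.25 million.
Numerator = 7.00 + 2.67 + 7.06 = 16.73 million.
Denominator = 180.25 + 2.67 = 182.92 million.
Broad rate = 16.73 / 182.92 = 9.15%.
Headline unemployment rate = 7.00 / 180.25 = 3.88%.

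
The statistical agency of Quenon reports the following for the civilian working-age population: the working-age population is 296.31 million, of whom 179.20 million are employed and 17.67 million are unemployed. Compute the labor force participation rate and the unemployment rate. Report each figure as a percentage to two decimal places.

Labor force = employed + unemployed = 179.20 + 17.67 = 196.87 million.
Unemployment rate = 17.67 / 196.87 = 8.98%.
Labor force participation rate = 196.87 / 296.31 = 66.44%.

Labor force participation rate ≈ 66.44%; unemployment rate ≈ 8.98%.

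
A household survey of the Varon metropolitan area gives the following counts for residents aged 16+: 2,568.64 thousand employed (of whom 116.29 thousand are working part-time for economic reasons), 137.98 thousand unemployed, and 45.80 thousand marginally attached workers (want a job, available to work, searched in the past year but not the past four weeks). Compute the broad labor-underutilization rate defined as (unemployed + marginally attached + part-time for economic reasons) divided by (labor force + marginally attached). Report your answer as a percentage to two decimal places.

Labor force = 2,568.64 + 137.98 = 2,706.62 thousand.
Numerator = 137.98 + 45.80 + 116.29 = 300.07 thousand.
Denominator = 2,706.62 + 45.80 = 2,752.42 thousand.
Broad rate = 300.07 / 2,752.42 = 10.90%.

Broad underutilization rate ≈ 10.90%.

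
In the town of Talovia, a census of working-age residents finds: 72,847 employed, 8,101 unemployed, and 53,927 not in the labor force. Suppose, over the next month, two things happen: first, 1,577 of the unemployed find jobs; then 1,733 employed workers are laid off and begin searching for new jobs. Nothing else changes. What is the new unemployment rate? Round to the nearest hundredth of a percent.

New unemployment rate ≈ 10.20%.

Initially, labor force = 72,847 + 8,101 = 80,948, so u = 8,101/80,948 = 10.01%.
After the first change, unemployed falls and employed rises by 1,577; labor force unchanged → E = 74,424, U = 6,524, labor force = 80,948.
After the second change, employed falls and unemployed rises by 1,733; labor force unchanged → E = 72,691, U = 8,257, labor force = 80,948.
New unemployment rate = 8,257 / 80,948 = 10.20%.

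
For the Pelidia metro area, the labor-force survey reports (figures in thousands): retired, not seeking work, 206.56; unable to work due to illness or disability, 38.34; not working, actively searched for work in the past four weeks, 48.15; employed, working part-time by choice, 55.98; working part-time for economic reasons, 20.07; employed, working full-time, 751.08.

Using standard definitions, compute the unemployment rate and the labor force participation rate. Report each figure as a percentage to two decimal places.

Employed = 55.98 + 20.07 + 751.08 = 827.13 thousand (anyone who worked, including part-time for economic reasons, counts as employed).
Unemployed = 48.15 thousand.
Labor force = 827.13 + 48.15 = 875.28 thousand.
Not in labor force = 206.56 + 38.34 = 244.90 thousand (those not working and not actively searching are outside the labor force).
Civilian working-age population = 875.28 + 244.90 = 1,120.18 thousand.
Unemployment rate = 48.15 / 875.28 = 5.50%.
Labor force participation rate = 875.28 / 1,120.18 = 78.14%.

Unemployment rate ≈ 5.50%; labor force participation rate ≈ 78.14%.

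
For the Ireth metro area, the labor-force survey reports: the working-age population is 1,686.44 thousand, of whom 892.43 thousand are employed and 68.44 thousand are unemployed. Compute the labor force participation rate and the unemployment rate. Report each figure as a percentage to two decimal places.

Labor force = employed + unemployed = 892.43 + 68.44 = 960.87 thousand.
Unemployment rate = 68.44 / 960.87 = 7.12%.
Labor force participation rate = 960.87 / 1,686.44 = 56.98%.

Labor force participation rate ≈ 56.98%; unemployment rate ≈ 7.12%.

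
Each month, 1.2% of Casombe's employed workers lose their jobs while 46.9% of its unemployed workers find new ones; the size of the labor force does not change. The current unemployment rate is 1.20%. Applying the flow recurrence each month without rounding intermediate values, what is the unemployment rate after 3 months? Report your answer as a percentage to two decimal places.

With a fixed labor force, u_{t+1} = u_t + s·(1−u_t) − f·u_t = u_t·(1−s−f) + s.
Here 1−s−f = 0.519 and s = 0.012.
u_1 = 0.012000 × 0.519 + 0.012 = 0.018228.
u_2 = 0.018228 × 0.519 + 0.012 = 0.021460.
u_3 = 0.021460 × 0.519 + 0.012 = 0.023138.

Unemployment rate after three months ≈ 2.31%.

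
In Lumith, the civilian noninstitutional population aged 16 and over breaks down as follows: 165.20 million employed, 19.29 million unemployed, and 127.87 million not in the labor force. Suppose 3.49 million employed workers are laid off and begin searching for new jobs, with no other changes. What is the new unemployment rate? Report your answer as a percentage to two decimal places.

Initially, labor force = 165.20 + 19.29 = 184.49 million, so u = 19.29/184.49 = 10.46%.
After the change, employed falls and unemployed rises by 3.49; labor force unchanged → E = 161.71, U = 22.78, labor force = 184.49 million.
New unemployment rate = 22.78 / 184.49 = 12.35%.

New unemployment rate ≈ 12.35%.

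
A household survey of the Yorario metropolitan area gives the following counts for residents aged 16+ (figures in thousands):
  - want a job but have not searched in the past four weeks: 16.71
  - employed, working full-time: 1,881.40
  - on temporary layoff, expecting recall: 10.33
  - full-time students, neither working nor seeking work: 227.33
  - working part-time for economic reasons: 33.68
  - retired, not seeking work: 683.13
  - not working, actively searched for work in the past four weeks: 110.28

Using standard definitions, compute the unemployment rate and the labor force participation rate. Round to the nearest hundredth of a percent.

Employed = 1,881.40 + 33.68 = 1,915.08 thousand (anyone who worked, including part-time for economic reasons, counts as employed).
Unemployed = 10.33 + 110.28 = 120.61 thousand (jobless and actively searching, or on temporary layoff).
Labor force = 1,915.08 + 120.61 = 2,035.69 thousand.
Not in labor force = 16.71 + 227.33 + 683.13 = 927.17 thousand (those not working and not actively searching are outside the labor force — including those who want a job but have given up searching).
Civilian working-age population = 2,035.69 + 927.17 = 2,962.86 thousand.
Unemployment rate = 120.61 / 2,035.69 = 5.92%.
Labor force participation rate = 2,035.69 / 2,962.86 = 68.71%.

Unemployment rate ≈ 5.92%; labor force participation rate ≈ 68.71%.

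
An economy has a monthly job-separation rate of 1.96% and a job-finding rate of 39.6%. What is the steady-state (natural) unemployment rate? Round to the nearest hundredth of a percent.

At steady state the flows balance: s·E = f·U, so U/(E+U) = s/(s+f).
u* = 1.96 / (1.96 + 39.6) = 1.96 / 41.56 = 4.72%.

Steady-state unemployment rate ≈ 4.72%.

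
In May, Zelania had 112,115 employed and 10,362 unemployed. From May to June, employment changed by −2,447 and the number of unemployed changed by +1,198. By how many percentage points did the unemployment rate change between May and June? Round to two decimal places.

The unemployment rate changed by +1.08 percentage points.

May: labor force = 112,115 + 10,362 = 122,477; u = 10,362/122,477 = 8.46%.
June: labor force = 109,668 + 11,560 = 121,228; u = 11,560/121,228 = 9.54%.
Change = 9.54% − 8.46% = +1.08 pp.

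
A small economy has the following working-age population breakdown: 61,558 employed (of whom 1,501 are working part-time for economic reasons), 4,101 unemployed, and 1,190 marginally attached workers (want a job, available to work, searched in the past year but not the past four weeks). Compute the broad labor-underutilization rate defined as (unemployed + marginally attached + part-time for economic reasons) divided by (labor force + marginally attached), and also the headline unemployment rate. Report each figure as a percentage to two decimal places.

Broad underutilization rate ≈ 10.16%; headline unemployment rate ≈ 6.25%.

Labor force = 61,558 + 4,101 = 65,659.
Numerator = 4,101 + 1,190 + 1,501 = 6,792.
Denominator = 65,659 + 1,190 = 66,849.
Broad rate = 6,792 / 66,849 = 10.16%.
Headline unemployment rate = 4,101 / 65,659 = 6.25%.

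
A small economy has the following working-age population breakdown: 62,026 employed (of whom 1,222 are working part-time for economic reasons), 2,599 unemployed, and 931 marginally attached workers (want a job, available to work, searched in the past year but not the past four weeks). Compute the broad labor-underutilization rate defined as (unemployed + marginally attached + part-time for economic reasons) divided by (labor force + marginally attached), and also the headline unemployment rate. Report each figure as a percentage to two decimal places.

Labor force = 62,026 + 2,599 = 64,625.
Numerator = 2,599 + 931 + 1,222 = 4,752.
Denominator = 64,625 + 931 = 65,556.
Broad rate = 4,752 / 65,556 = 7.25%.
Headline unemployment rate = 2,599 / 64,625 = 4.02%.

Broad underutilization rate ≈ 7.25%; headline unemployment rate ≈ 4.02%.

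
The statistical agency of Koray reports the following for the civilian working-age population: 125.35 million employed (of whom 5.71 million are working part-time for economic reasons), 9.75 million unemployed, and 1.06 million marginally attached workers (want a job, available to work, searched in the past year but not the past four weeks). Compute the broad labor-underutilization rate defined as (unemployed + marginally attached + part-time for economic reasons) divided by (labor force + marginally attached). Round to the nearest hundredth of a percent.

Broad underutilization rate ≈ 12.13%.

Labor force = 125.35 + 9.75 = 135.10 million.
Numerator = 9.75 + 1.06 + 5.71 = 16.52 million.
Denominator = 135.10 + 1.06 = 136.16 million.
Broad rate = 16.52 / 136.16 = 12.13%.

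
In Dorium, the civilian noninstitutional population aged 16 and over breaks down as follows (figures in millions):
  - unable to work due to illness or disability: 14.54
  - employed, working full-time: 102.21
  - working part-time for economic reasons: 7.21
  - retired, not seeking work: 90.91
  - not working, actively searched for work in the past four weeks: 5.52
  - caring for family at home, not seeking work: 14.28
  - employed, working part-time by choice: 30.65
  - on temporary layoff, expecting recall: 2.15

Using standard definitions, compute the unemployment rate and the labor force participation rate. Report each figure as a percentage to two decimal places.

Unemployment rate ≈ 5.19%; labor force participation rate ≈ 55.24%.

Employed = 102.21 + 7.21 + 30.65 = 140.07 million (anyone who worked, including part-time for economic reasons, counts as employed).
Unemployed = 5.52 + 2.15 = 7.67 million (jobless and actively searching, or on temporary layoff).
Labor force = 140.07 + 7.67 = 147.74 million.
Not in labor force = 14.54 + 90.91 + 14.28 = 119.73 million (those not working and not actively searching are outside the labor force).
Civilian working-age population = 147.74 + 119.73 = 267.47 million.
Unemployment rate = 7.67 / 147.74 = 5.19%.
Labor force participation rate = 147.74 / 267.47 = 55.24%.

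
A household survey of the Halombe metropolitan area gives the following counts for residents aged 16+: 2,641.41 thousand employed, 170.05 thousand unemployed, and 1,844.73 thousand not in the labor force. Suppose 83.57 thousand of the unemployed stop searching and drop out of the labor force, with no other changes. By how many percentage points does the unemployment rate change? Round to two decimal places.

The unemployment rate changes by −2.88 percentage points.

Initially, labor force = 2,641.41 + 170.05 = 2,811.46 thousand, so u = 170.05/2,811.46 = 6.05%.
After the change, unemployed and labor force both fall by 83.57 → E = 2,641.41, U = 86.48, labor force = 2,727.89 thousand.
New unemployment rate = 86.48 / 2,727.89 = 3.17%.
Change = 3.17% − 6.05% = −2.88 percentage points.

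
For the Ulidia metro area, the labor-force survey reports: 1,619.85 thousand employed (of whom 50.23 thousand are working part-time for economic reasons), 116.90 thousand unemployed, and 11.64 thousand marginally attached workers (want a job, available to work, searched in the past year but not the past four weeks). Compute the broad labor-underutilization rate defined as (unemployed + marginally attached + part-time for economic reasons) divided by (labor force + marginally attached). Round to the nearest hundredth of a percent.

Labor force = 1,619.85 + 116.90 = 1,736.75 thousand.
Numerator = 116.90 + 11.64 + 50.23 = 178.77 thousand.
Denominator = 1,736.75 + 11.64 = 1,748.39 thousand.
Broad rate = 178.77 / 1,748.39 = 10.22%.

Broad underutilization rate ≈ 10.22%.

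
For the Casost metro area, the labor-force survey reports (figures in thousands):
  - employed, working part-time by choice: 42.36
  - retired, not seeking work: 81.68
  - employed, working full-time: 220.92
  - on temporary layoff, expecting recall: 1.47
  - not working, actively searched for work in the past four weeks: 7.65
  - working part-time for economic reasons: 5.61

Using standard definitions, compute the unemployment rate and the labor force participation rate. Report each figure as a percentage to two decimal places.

Employed = 42.36 + 220.92 + 5.61 = 268.89 thousand (anyone who worked, including part-time for economic reasons, counts as employed).
Unemployed = 1.47 + 7.65 = 9.12 thousand (jobless and actively searching, or on temporary layoff).
Labor force = 268.89 + 9.12 = 278.01 thousand.
Not in labor force = 81.68 thousand (those not working and not actively searching are outside the labor force).
Civilian working-age population = 278.01 + 81.68 = 359.69 thousand.
Unemployment rate = 9.12 / 278.01 = 3.28%.
Labor force participation rate = 278.01 / 359.69 = 77.29%.

Unemployment rate ≈ 3.28%; labor force participation rate ≈ 77.29%.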